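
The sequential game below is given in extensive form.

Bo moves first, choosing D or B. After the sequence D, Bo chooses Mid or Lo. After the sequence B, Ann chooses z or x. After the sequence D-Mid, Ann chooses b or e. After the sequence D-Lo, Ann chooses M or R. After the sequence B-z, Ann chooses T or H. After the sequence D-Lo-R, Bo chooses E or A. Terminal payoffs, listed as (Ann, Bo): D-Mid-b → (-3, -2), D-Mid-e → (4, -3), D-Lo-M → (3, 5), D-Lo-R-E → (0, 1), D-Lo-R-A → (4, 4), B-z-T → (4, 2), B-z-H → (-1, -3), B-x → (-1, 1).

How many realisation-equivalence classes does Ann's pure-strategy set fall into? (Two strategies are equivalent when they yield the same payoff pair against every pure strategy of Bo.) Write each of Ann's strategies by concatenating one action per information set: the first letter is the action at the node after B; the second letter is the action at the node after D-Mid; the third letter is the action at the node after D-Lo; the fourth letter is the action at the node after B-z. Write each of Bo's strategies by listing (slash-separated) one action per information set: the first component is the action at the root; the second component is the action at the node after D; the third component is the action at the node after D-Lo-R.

12

Ann has 16 pure strategies: zbMT, zbMH, zbRT, zbRH, zeMT, zeMH, zeRT, zeRH, xbMT, xbMH, xbRT, xbRH, xeMT, xeMH, xeRT, xeRH. Columns: D/Mid/E, D/Mid/A, D/Lo/E, D/Lo/A, B/Mid/E, B/Mid/A, B/Lo/E, B/Lo/A.
{zbMT} → row (-3,-2) (-3,-2) (3,5) (3,5) (4,2) (4,2) (4,2) (4,2)
{zbMH} → row (-3,-2) (-3,-2) (3,5) (3,5) (-1,-3) (-1,-3) (-1,-3) (-1,-3)
{zbRT} → row (-3,-2) (-3,-2) (0,1) (4,4) (4,2) (4,2) (4,2) (4,2)
{zbRH} → row (-3,-2) (-3,-2) (0,1) (4,4) (-1,-3) (-1,-3) (-1,-3) (-1,-3)
{zeMT} → row (4,-3) (4,-3) (3,5) (3,5) (4,2) (4,2) (4,2) (4,2)
{zeMH} → row (4,-3) (4,-3) (3,5) (3,5) (-1,-3) (-1,-3) (-1,-3) (-1,-3)
{zeRT} → row (4,-3) (4,-3) (0,1) (4,4) (4,2) (4,2) (4,2) (4,2)
{zeRH} → row (4,-3) (4,-3) (0,1) (4,4) (-1,-3) (-1,-3) (-1,-3) (-1,-3)
{xbMT, xbMH} → row (-3,-2) (-3,-2) (3,5) (3,5) (-1,1) (-1,1) (-1,1) (-1,1)
{xbRT, xbRH} → row (-3,-2) (-3,-2) (0,1) (4,4) (-1,1) (-1,1) (-1,1) (-1,1)
{xeMT, xeMH} → row (4,-3) (4,-3) (3,5) (3,5) (-1,1) (-1,1) (-1,1) (-1,1)
{xeRT, xeRH} → row (4,-3) (4,-3) (0,1) (4,4) (-1,1) (-1,1) (-1,1) (-1,1)
That's 12 distinct rows out of 16 strategies.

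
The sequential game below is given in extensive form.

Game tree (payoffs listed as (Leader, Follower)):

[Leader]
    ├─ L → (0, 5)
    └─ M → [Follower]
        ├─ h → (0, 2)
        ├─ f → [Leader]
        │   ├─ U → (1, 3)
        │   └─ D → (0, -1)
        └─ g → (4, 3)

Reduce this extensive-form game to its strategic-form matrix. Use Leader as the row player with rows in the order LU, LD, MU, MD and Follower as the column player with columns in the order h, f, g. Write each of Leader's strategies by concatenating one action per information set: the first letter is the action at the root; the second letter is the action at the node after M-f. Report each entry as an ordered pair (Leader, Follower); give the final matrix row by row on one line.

LU: (0,5) (0,5) (0,5) | LD: (0,5) (0,5) (0,5) | MU: (0,2) (1,3) (4,3) | MD: (0,2) (0,-1) (4,3)

Row LU: h→(0,5), f→(0,5), g→(0,5)
Row LD: h→(0,5), f→(0,5), g→(0,5)
Row MU: h→(0,2), f→(1,3), g→(4,3)
Row MD: h→(0,2), f→(0,-1), g→(4,3)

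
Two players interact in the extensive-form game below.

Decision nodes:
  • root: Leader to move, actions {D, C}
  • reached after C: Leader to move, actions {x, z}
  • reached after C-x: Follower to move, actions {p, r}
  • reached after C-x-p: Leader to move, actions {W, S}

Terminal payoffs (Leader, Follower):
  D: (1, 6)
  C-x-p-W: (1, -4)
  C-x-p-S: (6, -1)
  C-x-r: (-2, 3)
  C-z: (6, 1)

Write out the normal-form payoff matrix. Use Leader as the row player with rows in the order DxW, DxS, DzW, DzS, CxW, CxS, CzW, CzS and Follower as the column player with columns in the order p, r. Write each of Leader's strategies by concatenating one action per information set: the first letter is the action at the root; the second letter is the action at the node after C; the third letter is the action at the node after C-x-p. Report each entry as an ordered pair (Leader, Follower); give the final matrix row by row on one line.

Row DxW: p→(1,6), r→(1,6)
Row DxS: p→(1,6), r→(1,6)
Row DzW: p→(1,6), r→(1,6)
Row DzS: p→(1,6), r→(1,6)
Row CxW: p→(1,-4), r→(-2,3)
Row CxS: p→(6,-1), r→(-2,3)
Row CzW: p→(6,1), r→(6,1)
Row CzS: p→(6,1), r→(6,1)

DxW: (1,6) (1,6) | DxS: (1,6) (1,6) | DzW: (1,6) (1,6) | DzS: (1,6) (1,6) | CxW: (1,-4) (-2,3) | CxS: (6,-1) (-2,3) | CzW: (6,1) (6,1) | CzS: (6,1) (6,1)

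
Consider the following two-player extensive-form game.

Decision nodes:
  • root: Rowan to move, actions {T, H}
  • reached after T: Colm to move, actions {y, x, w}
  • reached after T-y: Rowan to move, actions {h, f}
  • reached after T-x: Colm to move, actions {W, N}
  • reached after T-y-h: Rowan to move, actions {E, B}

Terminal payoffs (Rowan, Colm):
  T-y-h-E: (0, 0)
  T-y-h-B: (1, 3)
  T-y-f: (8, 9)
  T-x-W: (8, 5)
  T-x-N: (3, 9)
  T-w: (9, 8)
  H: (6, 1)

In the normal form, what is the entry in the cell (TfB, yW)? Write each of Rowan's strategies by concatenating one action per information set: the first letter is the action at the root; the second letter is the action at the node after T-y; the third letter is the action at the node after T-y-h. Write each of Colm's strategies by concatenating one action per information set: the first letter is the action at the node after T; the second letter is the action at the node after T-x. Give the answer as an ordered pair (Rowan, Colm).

Trace the play path from the root:
  Rowan plays T
  Colm plays y at [T]
  Rowan plays f at [T-y]
→ terminal payoff (8, 9).
(Rowan's choice at the node after T-y-h is never reached on this path, so it doesn't affect the outcome.)

(8, 9)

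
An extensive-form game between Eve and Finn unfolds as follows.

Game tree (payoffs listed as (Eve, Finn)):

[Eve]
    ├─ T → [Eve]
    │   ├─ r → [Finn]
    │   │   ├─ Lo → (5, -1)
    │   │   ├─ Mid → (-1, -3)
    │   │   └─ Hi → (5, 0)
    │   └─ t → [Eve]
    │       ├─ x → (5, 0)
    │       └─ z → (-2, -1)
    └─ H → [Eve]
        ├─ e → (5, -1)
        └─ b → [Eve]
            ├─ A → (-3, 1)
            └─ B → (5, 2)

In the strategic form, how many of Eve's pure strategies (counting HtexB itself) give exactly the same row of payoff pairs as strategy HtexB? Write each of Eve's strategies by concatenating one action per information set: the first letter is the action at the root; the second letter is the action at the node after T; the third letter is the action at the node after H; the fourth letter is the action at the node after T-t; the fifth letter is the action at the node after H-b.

8

Row for HtexB (columns Lo, Mid, Hi): (5,-1) (5,-1) (5,-1).
Under HtexB, Eve's choice at the node after T and at the node after T-t and at the node after H-b can never be reached regardless of what Finn does, so varying those choices leaves every outcome unchanged.
Holding the reachable choices fixed and varying the unreachable ones freely already gives 2 × 2 × 2 = 8 equivalent strategies.
No other strategy reproduces this row, so those 8 are the full class: HrexA, HrexB, HrezA, HrezB, HtexA, HtexB, HtezA, HtezB.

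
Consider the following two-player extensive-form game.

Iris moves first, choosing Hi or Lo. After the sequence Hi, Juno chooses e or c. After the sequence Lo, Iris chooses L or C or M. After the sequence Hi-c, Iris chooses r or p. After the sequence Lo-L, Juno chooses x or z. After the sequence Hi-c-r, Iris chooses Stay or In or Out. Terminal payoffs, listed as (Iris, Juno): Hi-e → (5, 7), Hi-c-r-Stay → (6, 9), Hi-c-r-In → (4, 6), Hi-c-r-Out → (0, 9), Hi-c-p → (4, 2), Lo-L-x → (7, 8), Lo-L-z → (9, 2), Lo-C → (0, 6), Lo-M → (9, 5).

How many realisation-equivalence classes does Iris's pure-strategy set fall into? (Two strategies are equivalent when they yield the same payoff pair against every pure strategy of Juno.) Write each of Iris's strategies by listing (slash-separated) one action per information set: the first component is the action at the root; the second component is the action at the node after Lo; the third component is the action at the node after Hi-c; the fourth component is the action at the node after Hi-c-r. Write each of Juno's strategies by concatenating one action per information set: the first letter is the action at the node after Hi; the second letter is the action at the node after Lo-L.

Iris has 36 pure strategies: Hi/L/r/Stay, Hi/L/r/In, Hi/L/r/Out, Hi/L/p/Stay, Hi/L/p/In, Hi/L/p/Out, Hi/C/r/Stay, Hi/C/r/In, Hi/C/r/Out, Hi/C/p/Stay, Hi/C/p/In, Hi/C/p/Out, Hi/M/r/Stay, Hi/M/r/In, Hi/M/r/Out, Hi/M/p/Stay, Hi/M/p/In, Hi/M/p/Out, Lo/L/r/Stay, Lo/L/r/In, Lo/L/r/Out, Lo/L/p/Stay, Lo/L/p/In, Lo/L/p/Out, Lo/C/r/Stay, Lo/C/r/In, Lo/C/r/Out, Lo/C/p/Stay, Lo/C/p/In, Lo/C/p/Out, Lo/M/r/Stay, Lo/M/r/In, Lo/M/r/Out, Lo/M/p/Stay, Lo/M/p/In, Lo/M/p/Out. Columns: ex, ez, cx, cz.
{Hi/L/r/Stay, Hi/C/r/Stay, Hi/M/r/Stay} → row (5,7) (5,7) (6,9) (6,9)
{Hi/L/r/In, Hi/C/r/In, Hi/M/r/In} → row (5,7) (5,7) (4,6) (4,6)
{Hi/L/r/Out, Hi/C/r/Out, Hi/M/r/Out} → row (5,7) (5,7) (0,9) (0,9)
{Hi/L/p/Stay, Hi/L/p/In, Hi/L/p/Out, Hi/C/p/Stay, Hi/C/p/In, Hi/C/p/Out, Hi/M/p/Stay, Hi/M/p/In, Hi/M/p/Out} → row (5,7) (5,7) (4,2) (4,2)
{Lo/L/r/Stay, Lo/L/r/In, Lo/L/r/Out, Lo/L/p/Stay, Lo/L/p/In, Lo/L/p/Out} → row (7,8) (9,2) (7,8) (9,2)
{Lo/C/r/Stay, Lo/C/r/In, Lo/C/r/Out, Lo/C/p/Stay, Lo/C/p/In, Lo/C/p/Out} → row (0,6) (0,6) (0,6) (0,6)
{Lo/M/r/Stay, Lo/M/r/In, Lo/M/r/Out, Lo/M/p/Stay, Lo/M/p/In, Lo/M/p/Out} → row (9,5) (9,5) (9,5) (9,5)
That's 7 distinct rows out of 36 strategies.

7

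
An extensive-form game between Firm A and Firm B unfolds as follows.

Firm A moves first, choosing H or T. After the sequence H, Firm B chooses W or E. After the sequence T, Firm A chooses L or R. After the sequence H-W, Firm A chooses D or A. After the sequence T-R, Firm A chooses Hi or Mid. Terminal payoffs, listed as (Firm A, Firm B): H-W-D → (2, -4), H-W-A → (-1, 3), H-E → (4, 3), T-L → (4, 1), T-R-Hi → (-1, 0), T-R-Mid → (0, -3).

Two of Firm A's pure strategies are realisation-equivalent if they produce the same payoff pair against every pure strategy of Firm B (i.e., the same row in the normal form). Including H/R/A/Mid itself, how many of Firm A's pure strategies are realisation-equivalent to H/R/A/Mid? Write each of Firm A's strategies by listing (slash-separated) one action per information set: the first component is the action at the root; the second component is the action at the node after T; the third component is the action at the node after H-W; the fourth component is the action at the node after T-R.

4

Row for H/R/A/Mid (columns W, E): (-1,3) (4,3).
Under H/R/A/Mid, Firm A's choice at the node after T and at the node after T-R can never be reached regardless of what Firm B does, so varying those choices leaves every outcome unchanged.
Holding the reachable choices fixed and varying the unreachable ones freely already gives 2 × 2 = 4 equivalent strategies.
No other strategy reproduces this row, so those 4 are the full class: H/L/A/Hi, H/L/A/Mid, H/R/A/Hi, H/R/A/Mid.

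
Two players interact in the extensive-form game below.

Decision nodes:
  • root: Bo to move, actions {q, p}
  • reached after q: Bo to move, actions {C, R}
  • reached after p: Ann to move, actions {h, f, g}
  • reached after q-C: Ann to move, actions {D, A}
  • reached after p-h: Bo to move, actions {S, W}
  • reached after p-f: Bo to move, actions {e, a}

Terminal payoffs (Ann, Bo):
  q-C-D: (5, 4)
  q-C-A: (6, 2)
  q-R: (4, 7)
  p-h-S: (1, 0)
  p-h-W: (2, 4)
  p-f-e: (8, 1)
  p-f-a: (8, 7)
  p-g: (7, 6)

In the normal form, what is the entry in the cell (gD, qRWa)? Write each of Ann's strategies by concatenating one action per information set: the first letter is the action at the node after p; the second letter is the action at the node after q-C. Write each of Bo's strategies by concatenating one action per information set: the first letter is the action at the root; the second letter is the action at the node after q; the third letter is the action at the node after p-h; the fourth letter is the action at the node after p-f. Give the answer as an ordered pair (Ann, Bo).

Trace the play path from the root:
  Bo plays q
  Bo plays R at [q]
→ terminal payoff (4, 7).
(Ann's choice at the node after p is never reached on this path, so it doesn't affect the outcome.)

(4, 7)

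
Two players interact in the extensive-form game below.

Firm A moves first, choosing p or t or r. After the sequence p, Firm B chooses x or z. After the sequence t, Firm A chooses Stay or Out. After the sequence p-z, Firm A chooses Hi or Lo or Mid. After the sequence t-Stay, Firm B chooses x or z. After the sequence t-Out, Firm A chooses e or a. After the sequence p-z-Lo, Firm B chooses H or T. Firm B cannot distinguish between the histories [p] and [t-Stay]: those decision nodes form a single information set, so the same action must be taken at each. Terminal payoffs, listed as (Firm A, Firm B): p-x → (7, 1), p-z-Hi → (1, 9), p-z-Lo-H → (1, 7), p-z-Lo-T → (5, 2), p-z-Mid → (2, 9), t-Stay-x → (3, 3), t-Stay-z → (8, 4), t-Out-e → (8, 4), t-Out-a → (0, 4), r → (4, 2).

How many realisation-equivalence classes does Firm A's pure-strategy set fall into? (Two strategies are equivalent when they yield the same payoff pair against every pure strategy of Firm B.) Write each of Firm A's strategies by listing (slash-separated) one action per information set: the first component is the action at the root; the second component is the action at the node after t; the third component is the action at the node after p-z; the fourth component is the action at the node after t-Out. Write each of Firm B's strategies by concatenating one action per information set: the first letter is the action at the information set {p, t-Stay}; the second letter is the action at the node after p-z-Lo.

Firm A has 36 pure strategies: p/Stay/Hi/e, p/Stay/Hi/a, p/Stay/Lo/e, p/Stay/Lo/a, p/Stay/Mid/e, p/Stay/Mid/a, p/Out/Hi/e, p/Out/Hi/a, p/Out/Lo/e, p/Out/Lo/a, p/Out/Mid/e, p/Out/Mid/a, t/Stay/Hi/e, t/Stay/Hi/a, t/Stay/Lo/e, t/Stay/Lo/a, t/Stay/Mid/e, t/Stay/Mid/a, t/Out/Hi/e, t/Out/Hi/a, t/Out/Lo/e, t/Out/Lo/a, t/Out/Mid/e, t/Out/Mid/a, r/Stay/Hi/e, r/Stay/Hi/a, r/Stay/Lo/e, r/Stay/Lo/a, r/Stay/Mid/e, r/Stay/Mid/a, r/Out/Hi/e, r/Out/Hi/a, r/Out/Lo/e, r/Out/Lo/a, r/Out/Mid/e, r/Out/Mid/a. Columns: xH, xT, zH, zT.
{p/Stay/Hi/e, p/Stay/Hi/a, p/Out/Hi/e, p/Out/Hi/a} → row (7,1) (7,1) (1,9) (1,9)
{p/Stay/Lo/e, p/Stay/Lo/a, p/Out/Lo/e, p/Out/Lo/a} → row (7,1) (7,1) (1,7) (5,2)
{p/Stay/Mid/e, p/Stay/Mid/a, p/Out/Mid/e, p/Out/Mid/a} → row (7,1) (7,1) (2,9) (2,9)
{t/Stay/Hi/e, t/Stay/Hi/a, t/Stay/Lo/e, t/Stay/Lo/a, t/Stay/Mid/e, t/Stay/Mid/a} → row (3,3) (3,3) (8,4) (8,4)
{t/Out/Hi/e, t/Out/Lo/e, t/Out/Mid/e} → row (8,4) (8,4) (8,4) (8,4)
{t/Out/Hi/a, t/Out/Lo/a, t/Out/Mid/a} → row (0,4) (0,4) (0,4) (0,4)
{r/Stay/Hi/e, r/Stay/Hi/a, r/Stay/Lo/e, r/Stay/Lo/a, r/Stay/Mid/e, r/Stay/Mid/a, r/Out/Hi/e, r/Out/Hi/a, r/Out/Lo/e, r/Out/Lo/a, r/Out/Mid/e, r/Out/Mid/a} → row (4,2) (4,2) (4,2) (4,2)
That's 7 distinct rows out of 36 strategies.

7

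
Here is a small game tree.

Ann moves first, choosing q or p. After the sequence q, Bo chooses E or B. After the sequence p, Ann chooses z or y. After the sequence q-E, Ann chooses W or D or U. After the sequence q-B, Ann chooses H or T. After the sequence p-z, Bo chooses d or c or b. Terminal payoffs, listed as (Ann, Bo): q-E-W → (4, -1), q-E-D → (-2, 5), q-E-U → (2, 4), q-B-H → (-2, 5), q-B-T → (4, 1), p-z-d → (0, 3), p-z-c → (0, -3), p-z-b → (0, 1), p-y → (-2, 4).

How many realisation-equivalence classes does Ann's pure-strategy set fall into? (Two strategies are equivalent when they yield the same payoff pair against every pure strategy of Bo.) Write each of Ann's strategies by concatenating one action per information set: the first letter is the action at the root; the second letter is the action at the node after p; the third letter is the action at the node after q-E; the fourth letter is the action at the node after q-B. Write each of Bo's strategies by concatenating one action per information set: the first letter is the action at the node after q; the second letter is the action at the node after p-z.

Ann has 24 pure strategies: qzWH, qzWT, qzDH, qzDT, qzUH, qzUT, qyWH, qyWT, qyDH, qyDT, qyUH, qyUT, pzWH, pzWT, pzDH, pzDT, pzUH, pzUT, pyWH, pyWT, pyDH, pyDT, pyUH, pyUT. Columns: Ed, Ec, Eb, Bd, Bc, Bb.
{qzWH, qyWH} → row (4,-1) (4,-1) (4,-1) (-2,5) (-2,5) (-2,5)
{qzWT, qyWT} → row (4,-1) (4,-1) (4,-1) (4,1) (4,1) (4,1)
{qzDH, qyDH} → row (-2,5) (-2,5) (-2,5) (-2,5) (-2,5) (-2,5)
{qzDT, qyDT} → row (-2,5) (-2,5) (-2,5) (4,1) (4,1) (4,1)
{qzUH, qyUH} → row (2,4) (2,4) (2,4) (-2,5) (-2,5) (-2,5)
{qzUT, qyUT} → row (2,4) (2,4) (2,4) (4,1) (4,1) (4,1)
{pzWH, pzWT, pzDH, pzDT, pzUH, pzUT} → row (0,3) (0,-3) (0,1) (0,3) (0,-3) (0,1)
{pyWH, pyWT, pyDH, pyDT, pyUH, pyUT} → row (-2,4) (-2,4) (-2,4) (-2,4) (-2,4) (-2,4)
That's 8 distinct rows out of 24 strategies.

8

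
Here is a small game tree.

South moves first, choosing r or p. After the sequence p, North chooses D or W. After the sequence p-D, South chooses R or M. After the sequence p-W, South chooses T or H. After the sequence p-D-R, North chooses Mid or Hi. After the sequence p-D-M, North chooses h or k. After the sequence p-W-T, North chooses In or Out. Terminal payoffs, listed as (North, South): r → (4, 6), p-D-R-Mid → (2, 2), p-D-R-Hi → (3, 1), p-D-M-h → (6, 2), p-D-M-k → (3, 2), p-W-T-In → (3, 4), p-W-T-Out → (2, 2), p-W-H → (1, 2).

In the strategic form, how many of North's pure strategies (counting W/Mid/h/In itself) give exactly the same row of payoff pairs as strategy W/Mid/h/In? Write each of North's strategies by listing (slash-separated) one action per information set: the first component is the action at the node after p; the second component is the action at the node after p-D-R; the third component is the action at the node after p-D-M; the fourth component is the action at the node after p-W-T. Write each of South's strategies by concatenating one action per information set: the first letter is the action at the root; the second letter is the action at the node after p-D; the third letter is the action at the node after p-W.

Row for W/Mid/h/In (columns rRT, rRH, rMT, rMH, pRT, pRH, pMT, pMH): (4,6) (4,6) (4,6) (4,6) (3,4) (1,2) (3,4) (1,2).
Under W/Mid/h/In, North's choice at the node after p-D-R and at the node after p-D-M can never be reached regardless of what South does, so varying those choices leaves every outcome unchanged.
Holding the reachable choices fixed and varying the unreachable ones freely already gives 2 × 2 = 4 equivalent strategies.
No other strategy reproduces this row, so those 4 are the full class: W/Mid/h/In, W/Mid/k/In, W/Hi/h/In, W/Hi/k/In.

4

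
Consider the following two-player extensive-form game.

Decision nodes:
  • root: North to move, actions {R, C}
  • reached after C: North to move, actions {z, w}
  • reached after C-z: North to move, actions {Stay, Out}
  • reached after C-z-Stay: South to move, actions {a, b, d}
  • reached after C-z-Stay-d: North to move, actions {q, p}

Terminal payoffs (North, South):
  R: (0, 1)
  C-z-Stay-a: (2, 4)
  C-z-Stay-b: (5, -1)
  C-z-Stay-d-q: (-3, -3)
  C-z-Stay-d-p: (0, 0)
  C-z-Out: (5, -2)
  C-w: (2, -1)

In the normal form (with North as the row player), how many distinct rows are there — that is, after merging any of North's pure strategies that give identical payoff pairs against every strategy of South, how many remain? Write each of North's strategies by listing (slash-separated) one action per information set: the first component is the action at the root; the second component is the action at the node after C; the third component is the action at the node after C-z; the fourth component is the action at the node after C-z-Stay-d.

North has 16 pure strategies: R/z/Stay/q, R/z/Stay/p, R/z/Out/q, R/z/Out/p, R/w/Stay/q, R/w/Stay/p, R/w/Out/q, R/w/Out/p, C/z/Stay/q, C/z/Stay/p, C/z/Out/q, C/z/Out/p, C/w/Stay/q, C/w/Stay/p, C/w/Out/q, C/w/Out/p. Columns: a, b, d.
{R/z/Stay/q, R/z/Stay/p, R/z/Out/q, R/z/Out/p, R/w/Stay/q, R/w/Stay/p, R/w/Out/q, R/w/Out/p} → row (0,1) (0,1) (0,1)
{C/z/Stay/q} → row (2,4) (5,-1) (-3,-3)
{C/z/Stay/p} → row (2,4) (5,-1) (0,0)
{C/z/Out/q, C/z/Out/p} → row (5,-2) (5,-2) (5,-2)
{C/w/Stay/q, C/w/Stay/p, C/w/Out/q, C/w/Out/p} → row (2,-1) (2,-1) (2,-1)
That's 5 distinct rows out of 16 strategies.

5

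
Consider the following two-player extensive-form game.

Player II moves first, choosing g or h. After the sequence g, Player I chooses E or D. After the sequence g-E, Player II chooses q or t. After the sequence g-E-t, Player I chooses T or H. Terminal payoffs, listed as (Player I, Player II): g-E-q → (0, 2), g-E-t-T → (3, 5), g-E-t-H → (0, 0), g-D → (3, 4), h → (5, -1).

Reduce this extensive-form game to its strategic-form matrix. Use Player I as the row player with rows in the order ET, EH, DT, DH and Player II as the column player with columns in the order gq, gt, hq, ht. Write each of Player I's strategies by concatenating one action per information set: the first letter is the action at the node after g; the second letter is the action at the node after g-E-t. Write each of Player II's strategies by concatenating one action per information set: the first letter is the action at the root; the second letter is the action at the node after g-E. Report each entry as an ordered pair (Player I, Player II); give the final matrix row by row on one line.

           gq       gt       hq       ht
  ET    (0,2)    (3,5)   (5,-1)   (5,-1)
  EH    (0,2)    (0,0)   (5,-1)   (5,-1)
  DT    (3,4)    (3,4)   (5,-1)   (5,-1)
  DH    (3,4)    (3,4)   (5,-1)   (5,-1)

ET: (0,2) (3,5) (5,-1) (5,-1) | EH: (0,2) (0,0) (5,-1) (5,-1) | DT: (3,4) (3,4) (5,-1) (5,-1) | DH: (3,4) (3,4) (5,-1) (5,-1)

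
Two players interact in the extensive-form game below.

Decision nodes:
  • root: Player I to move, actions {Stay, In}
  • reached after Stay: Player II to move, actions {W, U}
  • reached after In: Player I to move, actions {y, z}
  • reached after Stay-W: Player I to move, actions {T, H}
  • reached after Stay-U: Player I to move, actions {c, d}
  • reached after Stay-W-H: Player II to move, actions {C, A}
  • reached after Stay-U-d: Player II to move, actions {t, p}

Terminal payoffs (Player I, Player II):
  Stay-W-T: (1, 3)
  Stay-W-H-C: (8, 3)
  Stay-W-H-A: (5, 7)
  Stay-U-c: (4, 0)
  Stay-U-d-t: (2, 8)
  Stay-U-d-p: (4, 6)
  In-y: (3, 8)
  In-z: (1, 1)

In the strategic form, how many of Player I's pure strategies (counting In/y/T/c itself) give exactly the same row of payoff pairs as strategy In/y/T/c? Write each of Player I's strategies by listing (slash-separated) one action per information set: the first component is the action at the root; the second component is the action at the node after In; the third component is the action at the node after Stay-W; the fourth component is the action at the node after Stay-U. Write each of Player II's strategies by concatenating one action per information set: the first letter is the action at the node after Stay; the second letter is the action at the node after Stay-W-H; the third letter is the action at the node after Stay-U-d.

4

Row for In/y/T/c (columns WCt, WCp, WAt, WAp, UCt, UCp, UAt, UAp): (3,8) (3,8) (3,8) (3,8) (3,8) (3,8) (3,8) (3,8).
Under In/y/T/c, Player I's choice at the node after Stay-W and at the node after Stay-U can never be reached regardless of what Player II does, so varying those choices leaves every outcome unchanged.
Holding the reachable choices fixed and varying the unreachable ones freely already gives 2 × 2 = 4 equivalent strategies.
No other strategy reproduces this row, so those 4 are the full class: In/y/T/c, In/y/T/d, In/y/H/c, In/y/H/d.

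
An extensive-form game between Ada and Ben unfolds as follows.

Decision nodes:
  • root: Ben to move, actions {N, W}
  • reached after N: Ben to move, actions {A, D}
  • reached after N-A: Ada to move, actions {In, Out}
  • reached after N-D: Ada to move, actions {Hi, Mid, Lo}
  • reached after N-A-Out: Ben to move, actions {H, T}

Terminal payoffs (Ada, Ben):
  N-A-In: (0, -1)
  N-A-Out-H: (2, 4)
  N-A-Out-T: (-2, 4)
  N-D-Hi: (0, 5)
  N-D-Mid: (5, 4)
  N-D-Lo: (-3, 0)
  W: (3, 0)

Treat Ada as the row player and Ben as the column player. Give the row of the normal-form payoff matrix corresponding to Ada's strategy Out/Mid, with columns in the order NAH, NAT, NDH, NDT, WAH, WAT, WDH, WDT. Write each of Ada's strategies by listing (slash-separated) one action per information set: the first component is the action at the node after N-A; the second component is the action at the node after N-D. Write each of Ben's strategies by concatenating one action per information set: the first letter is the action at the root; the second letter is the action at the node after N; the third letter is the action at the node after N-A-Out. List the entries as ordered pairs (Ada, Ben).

vs NAH: Ben plays N → Ben plays A at [N] → Ada plays Out at [N-A] → Ben plays H at [N-A-Out] → (2, 4)
vs NAT: Ben plays N → Ben plays A at [N] → Ada plays Out at [N-A] → Ben plays T at [N-A-Out] → (-2, 4)
vs NDH: Ben plays N → Ben plays D at [N] → Ada plays Mid at [N-D] → (5, 4)
vs NDT: Ben plays N → Ben plays D at [N] → Ada plays Mid at [N-D] → (5, 4)
vs WAH: Ben plays W → (3, 0)
vs WAT: Ben plays W → (3, 0)
vs WDH: Ben plays W → (3, 0)
vs WDT: Ben plays W → (3, 0)

(2,4) (-2,4) (5,4) (5,4) (3,0) (3,0) (3,0) (3,0)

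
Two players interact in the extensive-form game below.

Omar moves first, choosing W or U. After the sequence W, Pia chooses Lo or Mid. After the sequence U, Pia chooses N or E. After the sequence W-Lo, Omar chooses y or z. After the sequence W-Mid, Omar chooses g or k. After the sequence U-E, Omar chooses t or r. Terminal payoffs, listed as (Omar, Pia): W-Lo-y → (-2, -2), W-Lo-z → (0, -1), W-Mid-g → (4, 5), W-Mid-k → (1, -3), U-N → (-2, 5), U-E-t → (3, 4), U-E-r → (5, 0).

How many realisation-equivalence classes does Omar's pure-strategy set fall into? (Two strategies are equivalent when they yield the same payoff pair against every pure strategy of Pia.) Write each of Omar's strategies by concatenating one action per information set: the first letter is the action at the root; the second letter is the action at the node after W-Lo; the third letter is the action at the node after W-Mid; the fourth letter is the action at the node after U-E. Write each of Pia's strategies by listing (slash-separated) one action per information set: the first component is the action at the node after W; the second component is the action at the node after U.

6

Omar has 16 pure strategies: Wygt, Wygr, Wykt, Wykr, Wzgt, Wzgr, Wzkt, Wzkr, Uygt, Uygr, Uykt, Uykr, Uzgt, Uzgr, Uzkt, Uzkr. Columns: Lo/N, Lo/E, Mid/N, Mid/E.
{Wygt, Wygr} → row (-2,-2) (-2,-2) (4,5) (4,5)
{Wykt, Wykr} → row (-2,-2) (-2,-2) (1,-3) (1,-3)
{Wzgt, Wzgr} → row (0,-1) (0,-1) (4,5) (4,5)
{Wzkt, Wzkr} → row (0,-1) (0,-1) (1,-3) (1,-3)
{Uygt, Uykt, Uzgt, Uzkt} → row (-2,5) (3,4) (-2,5) (3,4)
{Uygr, Uykr, Uzgr, Uzkr} → row (-2,5) (5,0) (-2,5) (5,0)
That's 6 distinct rows out of 16 strategies.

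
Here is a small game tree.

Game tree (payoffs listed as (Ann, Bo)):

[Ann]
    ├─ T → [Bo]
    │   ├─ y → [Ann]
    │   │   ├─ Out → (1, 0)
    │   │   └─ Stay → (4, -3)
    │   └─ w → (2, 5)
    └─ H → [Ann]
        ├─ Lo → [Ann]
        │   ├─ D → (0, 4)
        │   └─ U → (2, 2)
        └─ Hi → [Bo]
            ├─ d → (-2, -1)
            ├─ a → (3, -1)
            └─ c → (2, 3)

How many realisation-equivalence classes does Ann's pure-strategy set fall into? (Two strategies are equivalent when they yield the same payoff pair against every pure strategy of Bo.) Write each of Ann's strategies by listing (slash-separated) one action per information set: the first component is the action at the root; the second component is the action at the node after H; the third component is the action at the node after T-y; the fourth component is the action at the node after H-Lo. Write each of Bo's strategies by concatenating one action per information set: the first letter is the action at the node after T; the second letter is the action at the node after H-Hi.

Ann has 16 pure strategies: T/Lo/Out/D, T/Lo/Out/U, T/Lo/Stay/D, T/Lo/Stay/U, T/Hi/Out/D, T/Hi/Out/U, T/Hi/Stay/D, T/Hi/Stay/U, H/Lo/Out/D, H/Lo/Out/U, H/Lo/Stay/D, H/Lo/Stay/U, H/Hi/Out/D, H/Hi/Out/U, H/Hi/Stay/D, H/Hi/Stay/U. Columns: yd, ya, yc, wd, wa, wc.
{T/Lo/Out/D, T/Lo/Out/U, T/Hi/Out/D, T/Hi/Out/U} → row (1,0) (1,0) (1,0) (2,5) (2,5) (2,5)
{T/Lo/Stay/D, T/Lo/Stay/U, T/Hi/Stay/D, T/Hi/Stay/U} → row (4,-3) (4,-3) (4,-3) (2,5) (2,5) (2,5)
{H/Lo/Out/D, H/Lo/Stay/D} → row (0,4) (0,4) (0,4) (0,4) (0,4) (0,4)
{H/Lo/Out/U, H/Lo/Stay/U} → row (2,2) (2,2) (2,2) (2,2) (2,2) (2,2)
{H/Hi/Out/D, H/Hi/Out/U, H/Hi/Stay/D, H/Hi/Stay/U} → row (-2,-1) (3,-1) (2,3) (-2,-1) (3,-1) (2,3)
That's 5 distinct rows out of 16 strategies.

5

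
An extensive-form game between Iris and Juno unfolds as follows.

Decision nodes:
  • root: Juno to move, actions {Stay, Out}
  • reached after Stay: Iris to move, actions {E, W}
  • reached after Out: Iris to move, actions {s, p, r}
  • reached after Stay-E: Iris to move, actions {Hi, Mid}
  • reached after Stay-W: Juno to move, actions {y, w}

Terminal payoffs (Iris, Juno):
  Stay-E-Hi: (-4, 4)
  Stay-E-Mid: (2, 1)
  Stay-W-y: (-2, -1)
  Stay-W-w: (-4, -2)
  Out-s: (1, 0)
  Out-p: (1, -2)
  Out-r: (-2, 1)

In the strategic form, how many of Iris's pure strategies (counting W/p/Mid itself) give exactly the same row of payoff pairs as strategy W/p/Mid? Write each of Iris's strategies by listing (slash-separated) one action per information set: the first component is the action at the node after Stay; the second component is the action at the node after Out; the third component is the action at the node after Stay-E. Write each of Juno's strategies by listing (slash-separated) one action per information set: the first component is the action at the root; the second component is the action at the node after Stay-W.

Row for W/p/Mid (columns Stay/y, Stay/w, Out/y, Out/w): (-2,-1) (-4,-2) (1,-2) (1,-2).
Under W/p/Mid, Iris's choice at the node after Stay-E can never be reached regardless of what Juno does, so varying those choices leaves every outcome unchanged.
Holding the reachable choices fixed and varying the unreachable one freely already gives 2 equivalent strategies.
No other strategy reproduces this row, so those 2 are the full class: W/p/Hi, W/p/Mid.

2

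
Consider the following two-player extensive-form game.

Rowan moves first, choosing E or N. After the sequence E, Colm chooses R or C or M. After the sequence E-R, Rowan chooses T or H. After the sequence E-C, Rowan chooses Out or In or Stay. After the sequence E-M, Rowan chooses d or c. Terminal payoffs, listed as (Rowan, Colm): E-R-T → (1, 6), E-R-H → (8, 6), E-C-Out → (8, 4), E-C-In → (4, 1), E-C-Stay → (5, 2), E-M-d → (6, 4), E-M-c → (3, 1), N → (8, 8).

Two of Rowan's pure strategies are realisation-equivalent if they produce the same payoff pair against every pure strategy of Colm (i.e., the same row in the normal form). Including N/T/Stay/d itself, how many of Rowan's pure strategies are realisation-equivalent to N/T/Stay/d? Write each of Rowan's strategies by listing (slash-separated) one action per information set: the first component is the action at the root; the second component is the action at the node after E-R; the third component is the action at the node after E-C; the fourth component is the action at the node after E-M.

12

Row for N/T/Stay/d (columns R, C, M): (8,8) (8,8) (8,8).
Under N/T/Stay/d, Rowan's choice at the node after E-R and at the node after E-C and at the node after E-M can never be reached regardless of what Colm does, so varying those choices leaves every outcome unchanged.
Holding the reachable choices fixed and varying the unreachable ones freely already gives 2 × 3 × 2 = 12 equivalent strategies.
No other strategy reproduces this row, so those 12 are the full class: N/T/Out/d, N/T/Out/c, N/T/In/d, N/T/In/c, N/T/Stay/d, N/T/Stay/c, N/H/Out/d, N/H/Out/c, N/H/In/d, N/H/In/c, N/H/Stay/d, N/H/Stay/c.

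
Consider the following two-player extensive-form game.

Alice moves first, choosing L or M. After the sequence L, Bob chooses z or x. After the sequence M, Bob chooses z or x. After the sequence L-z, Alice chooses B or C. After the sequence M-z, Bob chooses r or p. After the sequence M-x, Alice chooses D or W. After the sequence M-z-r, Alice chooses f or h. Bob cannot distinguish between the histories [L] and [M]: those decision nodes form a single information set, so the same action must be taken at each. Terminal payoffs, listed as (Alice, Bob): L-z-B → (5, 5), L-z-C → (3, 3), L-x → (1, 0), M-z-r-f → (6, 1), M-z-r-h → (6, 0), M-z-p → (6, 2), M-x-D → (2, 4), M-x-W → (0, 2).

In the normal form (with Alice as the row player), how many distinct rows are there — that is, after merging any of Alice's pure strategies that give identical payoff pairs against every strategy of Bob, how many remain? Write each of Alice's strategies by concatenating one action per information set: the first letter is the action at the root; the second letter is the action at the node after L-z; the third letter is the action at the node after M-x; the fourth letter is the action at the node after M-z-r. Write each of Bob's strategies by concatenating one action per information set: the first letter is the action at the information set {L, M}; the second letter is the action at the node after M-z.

Alice has 16 pure strategies: LBDf, LBDh, LBWf, LBWh, LCDf, LCDh, LCWf, LCWh, MBDf, MBDh, MBWf, MBWh, MCDf, MCDh, MCWf, MCWh. Columns: zr, zp, xr, xp.
{LBDf, LBDh, LBWf, LBWh} → row (5,5) (5,5) (1,0) (1,0)
{LCDf, LCDh, LCWf, LCWh} → row (3,3) (3,3) (1,0) (1,0)
{MBDf, MCDf} → row (6,1) (6,2) (2,4) (2,4)
{MBDh, MCDh} → row (6,0) (6,2) (2,4) (2,4)
{MBWf, MCWf} → row (6,1) (6,2) (0,2) (0,2)
{MBWh, MCWh} → row (6,0) (6,2) (0,2) (0,2)
That's 6 distinct rows out of 16 strategies.

6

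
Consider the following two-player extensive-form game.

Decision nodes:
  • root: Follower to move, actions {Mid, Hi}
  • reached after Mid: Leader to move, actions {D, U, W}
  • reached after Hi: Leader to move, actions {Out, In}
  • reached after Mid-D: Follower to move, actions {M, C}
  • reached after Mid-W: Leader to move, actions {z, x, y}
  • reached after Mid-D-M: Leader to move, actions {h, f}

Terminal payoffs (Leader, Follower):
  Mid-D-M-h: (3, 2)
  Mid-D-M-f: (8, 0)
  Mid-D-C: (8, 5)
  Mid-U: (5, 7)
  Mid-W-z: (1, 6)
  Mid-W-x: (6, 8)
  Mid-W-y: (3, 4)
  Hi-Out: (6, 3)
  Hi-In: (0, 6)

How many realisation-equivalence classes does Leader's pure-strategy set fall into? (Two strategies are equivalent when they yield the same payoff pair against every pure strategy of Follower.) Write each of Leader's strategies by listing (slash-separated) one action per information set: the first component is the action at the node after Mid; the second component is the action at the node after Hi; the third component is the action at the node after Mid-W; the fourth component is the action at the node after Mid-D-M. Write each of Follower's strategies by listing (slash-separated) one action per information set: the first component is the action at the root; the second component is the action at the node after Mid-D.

Leader has 36 pure strategies: D/Out/z/h, D/Out/z/f, D/Out/x/h, D/Out/x/f, D/Out/y/h, D/Out/y/f, D/In/z/h, D/In/z/f, D/In/x/h, D/In/x/f, D/In/y/h, D/In/y/f, U/Out/z/h, U/Out/z/f, U/Out/x/h, U/Out/x/f, U/Out/y/h, U/Out/y/f, U/In/z/h, U/In/z/f, U/In/x/h, U/In/x/f, U/In/y/h, U/In/y/f, W/Out/z/h, W/Out/z/f, W/Out/x/h, W/Out/x/f, W/Out/y/h, W/Out/y/f, W/In/z/h, W/In/z/f, W/In/x/h, W/In/x/f, W/In/y/h, W/In/y/f. Columns: Mid/M, Mid/C, Hi/M, Hi/C.
{D/Out/z/h, D/Out/x/h, D/Out/y/h} → row (3,2) (8,5) (6,3) (6,3)
{D/Out/z/f, D/Out/x/f, D/Out/y/f} → row (8,0) (8,5) (6,3) (6,3)
{D/In/z/h, D/In/x/h, D/In/y/h} → row (3,2) (8,5) (0,6) (0,6)
{D/In/z/f, D/In/x/f, D/In/y/f} → row (8,0) (8,5) (0,6) (0,6)
{U/Out/z/h, U/Out/z/f, U/Out/x/h, U/Out/x/f, U/Out/y/h, U/Out/y/f} → row (5,7) (5,7) (6,3) (6,3)
{U/In/z/h, U/In/z/f, U/In/x/h, U/In/x/f, U/In/y/h, U/In/y/f} → row (5,7) (5,7) (0,6) (0,6)
{W/Out/z/h, W/Out/z/f} → row (1,6) (1,6) (6,3) (6,3)
{W/Out/x/h, W/Out/x/f} → row (6,8) (6,8) (6,3) (6,3)
{W/Out/y/h, W/Out/y/f} → row (3,4) (3,4) (6,3) (6,3)
{W/In/z/h, W/In/z/f} → row (1,6) (1,6) (0,6) (0,6)
{W/In/x/h, W/In/x/f} → row (6,8) (6,8) (0,6) (0,6)
{W/In/y/h, W/In/y/f} → row (3,4) (3,4) (0,6) (0,6)
That's 12 distinct rows out of 36 strategies.

12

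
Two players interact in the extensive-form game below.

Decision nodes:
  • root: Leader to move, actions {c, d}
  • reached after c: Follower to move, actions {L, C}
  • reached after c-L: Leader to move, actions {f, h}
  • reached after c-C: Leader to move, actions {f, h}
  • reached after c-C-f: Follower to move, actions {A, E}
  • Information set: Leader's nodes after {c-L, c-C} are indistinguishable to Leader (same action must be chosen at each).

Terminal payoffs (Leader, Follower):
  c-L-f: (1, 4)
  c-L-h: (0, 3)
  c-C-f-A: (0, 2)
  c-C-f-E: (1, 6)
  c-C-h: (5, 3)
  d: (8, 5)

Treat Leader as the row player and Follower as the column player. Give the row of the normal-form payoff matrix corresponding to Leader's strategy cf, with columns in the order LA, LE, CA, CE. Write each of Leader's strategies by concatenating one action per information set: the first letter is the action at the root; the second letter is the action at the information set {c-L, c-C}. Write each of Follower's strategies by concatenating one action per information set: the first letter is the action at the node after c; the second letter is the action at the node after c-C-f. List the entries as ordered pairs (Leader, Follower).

(1,4) (1,4) (0,2) (1,6)

vs LA: Leader plays c → Follower plays L at [c] → Leader plays f at [c-L] → (1, 4)
vs LE: Leader plays c → Follower plays L at [c] → Leader plays f at [c-L] → (1, 4)
vs CA: Leader plays c → Follower plays C at [c] → Leader plays f at [c-C] → Follower plays A at [c-C-f] → (0, 2)
vs CE: Leader plays c → Follower plays C at [c] → Leader plays f at [c-C] → Follower plays E at [c-C-f] → (1, 6)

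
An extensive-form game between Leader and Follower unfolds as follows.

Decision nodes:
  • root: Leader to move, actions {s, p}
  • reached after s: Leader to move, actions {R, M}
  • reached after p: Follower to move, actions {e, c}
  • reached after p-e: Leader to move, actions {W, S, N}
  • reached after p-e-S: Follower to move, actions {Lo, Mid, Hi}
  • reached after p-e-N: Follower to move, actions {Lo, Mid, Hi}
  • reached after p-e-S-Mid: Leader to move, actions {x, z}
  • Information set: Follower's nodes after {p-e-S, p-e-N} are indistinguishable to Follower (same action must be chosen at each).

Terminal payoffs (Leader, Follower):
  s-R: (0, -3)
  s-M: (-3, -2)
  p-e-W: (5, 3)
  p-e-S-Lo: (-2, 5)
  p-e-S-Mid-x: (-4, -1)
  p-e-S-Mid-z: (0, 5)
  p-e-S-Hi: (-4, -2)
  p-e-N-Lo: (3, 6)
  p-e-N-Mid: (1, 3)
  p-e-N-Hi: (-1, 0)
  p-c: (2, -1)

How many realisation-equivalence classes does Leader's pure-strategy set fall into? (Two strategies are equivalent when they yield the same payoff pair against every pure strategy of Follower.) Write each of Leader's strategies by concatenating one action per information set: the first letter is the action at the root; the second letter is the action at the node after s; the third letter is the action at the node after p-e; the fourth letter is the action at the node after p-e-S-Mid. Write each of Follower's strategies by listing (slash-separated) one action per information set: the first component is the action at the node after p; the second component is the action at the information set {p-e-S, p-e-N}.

6

Leader has 24 pure strategies: sRWx, sRWz, sRSx, sRSz, sRNx, sRNz, sMWx, sMWz, sMSx, sMSz, sMNx, sMNz, pRWx, pRWz, pRSx, pRSz, pRNx, pRNz, pMWx, pMWz, pMSx, pMSz, pMNx, pMNz. Columns: e/Lo, e/Mid, e/Hi, c/Lo, c/Mid, c/Hi.
{sRWx, sRWz, sRSx, sRSz, sRNx, sRNz} → row (0,-3) (0,-3) (0,-3) (0,-3) (0,-3) (0,-3)
{sMWx, sMWz, sMSx, sMSz, sMNx, sMNz} → row (-3,-2) (-3,-2) (-3,-2) (-3,-2) (-3,-2) (-3,-2)
{pRWx, pRWz, pMWx, pMWz} → row (5,3) (5,3) (5,3) (2,-1) (2,-1) (2,-1)
{pRSx, pMSx} → row (-2,5) (-4,-1) (-4,-2) (2,-1) (2,-1) (2,-1)
{pRSz, pMSz} → row (-2,5) (0,5) (-4,-2) (2,-1) (2,-1) (2,-1)
{pRNx, pRNz, pMNx, pMNz} → row (3,6) (1,3) (-1,0) (2,-1) (2,-1) (2,-1)
That's 6 distinct rows out of 24 strategies.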